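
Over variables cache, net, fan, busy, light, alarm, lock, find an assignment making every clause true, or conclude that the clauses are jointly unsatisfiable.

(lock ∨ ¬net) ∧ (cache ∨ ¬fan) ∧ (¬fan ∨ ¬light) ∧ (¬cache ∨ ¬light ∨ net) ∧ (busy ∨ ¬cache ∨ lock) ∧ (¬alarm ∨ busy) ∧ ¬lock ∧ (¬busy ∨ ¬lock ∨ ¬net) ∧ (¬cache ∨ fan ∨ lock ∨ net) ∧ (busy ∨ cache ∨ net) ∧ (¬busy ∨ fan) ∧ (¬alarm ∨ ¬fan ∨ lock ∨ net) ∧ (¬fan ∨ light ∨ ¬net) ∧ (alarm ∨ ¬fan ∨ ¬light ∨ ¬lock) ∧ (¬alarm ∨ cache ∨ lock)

cache = True, net = False, fan = True, busy = True, light = False, alarm = False, lock = False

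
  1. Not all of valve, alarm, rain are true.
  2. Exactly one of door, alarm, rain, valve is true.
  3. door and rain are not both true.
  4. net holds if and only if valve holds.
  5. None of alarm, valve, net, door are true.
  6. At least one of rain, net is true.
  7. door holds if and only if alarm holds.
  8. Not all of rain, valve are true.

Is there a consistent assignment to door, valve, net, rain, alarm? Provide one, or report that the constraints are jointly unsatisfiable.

door=F, valve=F, net=F, rain=T, alarm=F

  (1) {valve, alarm, rain}: 1/3 true — not all ✓
  (2) {door, alarm, rain, valve}: 1 true — exactly one ✓
  (3) door=F, rain=T — not both ✓
  (4) net=F, valve=F — same ✓
  (5) {alarm, valve, net, door}: 0 true — none ✓
  (6) {rain, net}: 1 true — at least one ✓
  (7) door=F, alarm=F — same ✓
  (8) {rain, valve}: 1/2 true — not all ✓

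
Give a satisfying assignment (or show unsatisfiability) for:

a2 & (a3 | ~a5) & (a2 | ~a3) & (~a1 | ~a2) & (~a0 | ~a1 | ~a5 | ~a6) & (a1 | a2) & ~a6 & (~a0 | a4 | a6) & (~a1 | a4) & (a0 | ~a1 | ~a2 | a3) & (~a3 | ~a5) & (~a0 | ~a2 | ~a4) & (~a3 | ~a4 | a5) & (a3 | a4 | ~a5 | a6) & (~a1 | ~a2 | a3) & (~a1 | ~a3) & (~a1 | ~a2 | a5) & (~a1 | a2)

a0: False; a1: False; a2: True; a3: False; a4: True; a5: False; a6: False

Unit clause (a2) forces a2 = True.
In (~a1 | ~a2) only ~a1 is left, so a1 = False.
Unit clause (~a6) forces a6 = False.
Try a0 = True:
  (~a0 | a4 | a6) forces a4 = True.
  clause (~a0 | ~a2 | ~a4) is falsified — backtrack.
So a0 = False.
Set a3 = False.
  then (a3 | ~a5) forces a5 = False.
Set a4 = True.
All clauses satisfied.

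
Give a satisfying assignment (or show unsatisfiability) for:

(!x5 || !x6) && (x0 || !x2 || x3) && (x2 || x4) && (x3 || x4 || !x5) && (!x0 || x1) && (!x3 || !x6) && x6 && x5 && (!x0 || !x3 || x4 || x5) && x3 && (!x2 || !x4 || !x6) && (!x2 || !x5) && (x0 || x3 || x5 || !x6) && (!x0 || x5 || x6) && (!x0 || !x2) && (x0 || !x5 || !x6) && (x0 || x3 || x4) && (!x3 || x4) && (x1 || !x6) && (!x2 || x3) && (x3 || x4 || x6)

Case x3 = True:
  (!x3 || !x6) forces x6 = False.
  Clause (x6) is falsified — contradiction.
Case x3 = False:
  Clause (x3) is falsified — contradiction.
Both cases fail, so the formula is unsatisfiable.

UNSATISFIABLE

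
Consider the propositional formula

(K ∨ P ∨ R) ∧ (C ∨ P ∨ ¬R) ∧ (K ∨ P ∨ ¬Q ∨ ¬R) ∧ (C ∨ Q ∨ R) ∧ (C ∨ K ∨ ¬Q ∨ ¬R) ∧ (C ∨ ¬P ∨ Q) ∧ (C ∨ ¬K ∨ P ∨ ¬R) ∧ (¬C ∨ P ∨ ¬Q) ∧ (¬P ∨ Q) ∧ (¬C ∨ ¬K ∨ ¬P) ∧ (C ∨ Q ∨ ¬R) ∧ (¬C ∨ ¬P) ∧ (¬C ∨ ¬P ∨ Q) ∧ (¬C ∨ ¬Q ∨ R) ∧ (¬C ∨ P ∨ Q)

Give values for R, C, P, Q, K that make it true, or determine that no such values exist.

Set R = False.
Set C = False.
  then (C ∨ Q ∨ R) forces Q = True.
Set P = True.
Set K = True.
All clauses satisfied.

R: False, C: False, P: True, Q: True, K: True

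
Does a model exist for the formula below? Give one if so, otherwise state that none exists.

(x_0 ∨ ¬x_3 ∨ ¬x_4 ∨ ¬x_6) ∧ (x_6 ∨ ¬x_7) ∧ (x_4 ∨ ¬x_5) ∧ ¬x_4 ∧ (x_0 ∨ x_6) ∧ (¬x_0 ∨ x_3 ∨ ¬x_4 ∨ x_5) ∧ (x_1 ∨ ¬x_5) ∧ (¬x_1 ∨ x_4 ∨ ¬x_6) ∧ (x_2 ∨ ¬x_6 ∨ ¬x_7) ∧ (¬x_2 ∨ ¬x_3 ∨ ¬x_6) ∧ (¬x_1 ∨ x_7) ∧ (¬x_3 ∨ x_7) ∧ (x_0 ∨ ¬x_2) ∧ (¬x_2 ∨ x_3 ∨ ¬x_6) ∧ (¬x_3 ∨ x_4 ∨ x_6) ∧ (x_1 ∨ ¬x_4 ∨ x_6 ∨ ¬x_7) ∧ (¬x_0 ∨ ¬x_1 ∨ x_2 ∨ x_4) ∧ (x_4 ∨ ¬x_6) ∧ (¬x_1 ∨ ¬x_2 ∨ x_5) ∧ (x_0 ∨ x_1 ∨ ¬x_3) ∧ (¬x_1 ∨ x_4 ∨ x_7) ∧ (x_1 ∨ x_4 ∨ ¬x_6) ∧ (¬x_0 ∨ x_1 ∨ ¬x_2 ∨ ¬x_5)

Unit clause (¬x_4) forces x_4 = False.
In (x_4 ∨ ¬x_6) only ¬x_6 is left, so x_6 = False.
In (x_6 ∨ ¬x_7) only ¬x_7 is left, so x_7 = False.
In (x_4 ∨ ¬x_5) only ¬x_5 is left, so x_5 = False.
In (x_0 ∨ x_6) only x_0 is left, so x_0 = True.
In (¬x_1 ∨ x_7) only ¬x_1 is left, so x_1 = False.
In (¬x_3 ∨ x_7) only ¬x_3 is left, so x_3 = False.
Set x_2 = True.
All clauses satisfied.

x_0 = True; x_1 = False; x_2 = True; x_3 = False; x_4 = False; x_5 = False; x_6 = False; x_7 = False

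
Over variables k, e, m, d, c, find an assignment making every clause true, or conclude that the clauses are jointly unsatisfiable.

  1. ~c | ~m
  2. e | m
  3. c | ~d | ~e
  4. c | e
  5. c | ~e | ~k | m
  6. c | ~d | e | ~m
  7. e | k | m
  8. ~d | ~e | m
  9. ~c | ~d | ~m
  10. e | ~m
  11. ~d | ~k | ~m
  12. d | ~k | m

Set k = True.
Try e = False:
  (e | m) forces m = True.
  clause (e | ~m) is falsified — backtrack.
So e = True.
Set m = True.
  then (~c | ~m) forces c = False.
  then (c | ~d | ~e) forces d = False.
All clauses satisfied.

k=T, e=T, m=T, d=F, c=F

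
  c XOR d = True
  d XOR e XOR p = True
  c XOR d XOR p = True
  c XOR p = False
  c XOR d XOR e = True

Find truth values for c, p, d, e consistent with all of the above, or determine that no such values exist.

c = False, p = False, d = True, e = False

c XOR d = F XOR T = True ✓
d XOR e XOR p = T XOR F XOR F = True ✓
c XOR d XOR p = F XOR T XOR F = True ✓
c XOR p = F XOR F = False ✓
c XOR d XOR e = F XOR T XOR F = True ✓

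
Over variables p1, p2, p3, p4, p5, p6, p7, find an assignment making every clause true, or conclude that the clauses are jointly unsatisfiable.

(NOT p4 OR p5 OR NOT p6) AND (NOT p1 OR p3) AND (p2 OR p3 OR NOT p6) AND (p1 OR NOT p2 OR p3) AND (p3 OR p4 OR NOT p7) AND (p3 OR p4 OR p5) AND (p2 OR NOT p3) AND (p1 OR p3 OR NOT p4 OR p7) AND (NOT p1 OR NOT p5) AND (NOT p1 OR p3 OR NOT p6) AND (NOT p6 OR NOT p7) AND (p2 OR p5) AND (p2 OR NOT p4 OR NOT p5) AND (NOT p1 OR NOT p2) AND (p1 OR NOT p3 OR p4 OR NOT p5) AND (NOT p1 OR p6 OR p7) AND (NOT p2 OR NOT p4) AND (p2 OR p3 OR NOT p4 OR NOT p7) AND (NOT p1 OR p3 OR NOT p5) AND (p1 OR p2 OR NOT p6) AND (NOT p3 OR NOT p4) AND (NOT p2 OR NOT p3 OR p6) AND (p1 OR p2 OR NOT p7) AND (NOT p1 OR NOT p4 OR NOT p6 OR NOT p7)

p1 = False; p2 = True; p3 = True; p4 = False; p5 = False; p6 = True; p7 = False

Try p1 = True:
  (NOT p1 OR p3) forces p3 = True.
  (p2 OR NOT p3) forces p2 = True.
  clause (NOT p1 OR NOT p2) is falsified — backtrack.
So p1 = False.
Set p2 = True.
  then (p1 OR NOT p2 OR p3) forces p3 = True.
  then (NOT p2 OR NOT p4) forces p4 = False.
  then (NOT p2 OR NOT p3 OR p6) forces p6 = True.
  then (NOT p6 OR NOT p7) forces p7 = False.
  then (p1 OR NOT p3 OR p4 OR NOT p5) forces p5 = False.
All clauses satisfied.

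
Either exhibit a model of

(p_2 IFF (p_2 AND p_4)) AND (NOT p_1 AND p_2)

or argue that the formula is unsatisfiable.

p_1 = False; p_2 = True; p_4 = True

  p_2 IFF (p_2 AND p_4) = True
    p_2 AND p_4 = True
  NOT p_1 AND p_2 = True
    NOT p_1 = True
Both conjuncts True, so the formula holds.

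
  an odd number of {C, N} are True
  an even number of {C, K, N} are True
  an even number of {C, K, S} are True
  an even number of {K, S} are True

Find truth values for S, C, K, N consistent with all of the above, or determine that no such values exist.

S=T, C=F, K=T, N=T

{C, N}: 1 true → odd ✓
{C, K, N}: 2 true → even ✓
{C, K, S}: 2 true → even ✓
{K, S}: 2 true → even ✓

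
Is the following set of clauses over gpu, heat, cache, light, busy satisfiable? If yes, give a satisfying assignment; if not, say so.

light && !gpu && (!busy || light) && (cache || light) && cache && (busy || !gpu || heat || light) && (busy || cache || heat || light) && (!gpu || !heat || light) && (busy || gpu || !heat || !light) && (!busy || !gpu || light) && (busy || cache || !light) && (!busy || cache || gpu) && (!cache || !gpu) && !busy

Unit clause (light) forces light = True.
Unit clause (!gpu) forces gpu = False.
Unit clause (cache) forces cache = True.
Unit clause (!busy) forces busy = False.
In (busy || gpu || !heat || !light) only !heat is left, so heat = False.
All clauses satisfied.

gpu = False; heat = False; cache = True; light = True; busy = False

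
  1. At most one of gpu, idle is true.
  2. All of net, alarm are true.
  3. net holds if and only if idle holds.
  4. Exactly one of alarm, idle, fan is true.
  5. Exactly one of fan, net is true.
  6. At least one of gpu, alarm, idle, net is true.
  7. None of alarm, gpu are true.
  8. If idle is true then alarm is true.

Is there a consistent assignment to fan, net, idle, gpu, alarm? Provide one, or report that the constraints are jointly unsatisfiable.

The formula is unsatisfiable.

Case alarm = True:
  Constraint (7) is violated (alarm=T) — contradiction.
Case alarm = False:
  Constraint (2) is violated (alarm=F) — contradiction.
Both cases fail — unsatisfiable.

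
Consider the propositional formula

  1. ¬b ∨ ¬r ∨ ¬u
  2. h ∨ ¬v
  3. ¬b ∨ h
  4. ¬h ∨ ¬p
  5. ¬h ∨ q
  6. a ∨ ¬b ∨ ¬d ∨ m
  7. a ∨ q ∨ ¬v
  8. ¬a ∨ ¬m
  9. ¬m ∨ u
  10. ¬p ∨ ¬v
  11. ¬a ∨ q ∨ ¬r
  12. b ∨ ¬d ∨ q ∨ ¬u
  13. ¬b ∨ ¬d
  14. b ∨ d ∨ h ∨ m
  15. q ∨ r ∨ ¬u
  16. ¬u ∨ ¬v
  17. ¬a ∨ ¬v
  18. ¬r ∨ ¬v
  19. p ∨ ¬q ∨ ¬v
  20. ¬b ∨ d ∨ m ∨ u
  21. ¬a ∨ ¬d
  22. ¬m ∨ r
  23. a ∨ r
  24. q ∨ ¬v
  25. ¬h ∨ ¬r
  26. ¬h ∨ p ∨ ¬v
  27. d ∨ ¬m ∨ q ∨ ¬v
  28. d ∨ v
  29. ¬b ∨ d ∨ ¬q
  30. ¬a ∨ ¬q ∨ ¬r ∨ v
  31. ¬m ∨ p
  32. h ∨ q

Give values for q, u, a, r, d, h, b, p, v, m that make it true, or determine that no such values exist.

Try q = False:
  (¬h ∨ q) forces h = False.
  clause (h ∨ q) is falsified — backtrack.
So q = True.
Set u = False.
  then (¬m ∨ u) forces m = False.
Try a = True:
  (¬a ∨ ¬v) forces v = False.
  (¬a ∨ ¬d) forces d = False.
  clause (d ∨ v) is falsified — backtrack.
So a = False.
  then (a ∨ r) forces r = True.
  then (¬h ∨ ¬r) forces h = False.
  then (h ∨ ¬v) forces v = False.
  then (¬b ∨ h) forces b = False.
  then (b ∨ d ∨ h ∨ m) forces d = True.
Set p = True.
All clauses satisfied.

q = True, u = False, a = False, r = True, d = True, h = False, b = False, p = True, v = False, m = False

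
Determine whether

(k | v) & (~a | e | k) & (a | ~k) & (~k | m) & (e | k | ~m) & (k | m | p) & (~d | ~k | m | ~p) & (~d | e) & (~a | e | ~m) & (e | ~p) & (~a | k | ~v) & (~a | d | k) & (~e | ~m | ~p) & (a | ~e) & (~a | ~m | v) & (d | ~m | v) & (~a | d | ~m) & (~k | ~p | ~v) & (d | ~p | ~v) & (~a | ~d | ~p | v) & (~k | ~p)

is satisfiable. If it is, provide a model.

Set m = True.
Try e = False:
  (e | k | ~m) forces k = True.
  (a | ~k) forces a = True.
  clause (~a | e | ~m) is falsified — backtrack.
So e = True.
  then (~e | ~m | ~p) forces p = False.
  then (a | ~e) forces a = True.
  then (~a | ~m | v) forces v = True.
  then (~a | d | ~m) forces d = True.
  then (~a | k | ~v) forces k = True.
All clauses satisfied.

m = True; e = True; k = True; a = True; d = True; v = True; p = False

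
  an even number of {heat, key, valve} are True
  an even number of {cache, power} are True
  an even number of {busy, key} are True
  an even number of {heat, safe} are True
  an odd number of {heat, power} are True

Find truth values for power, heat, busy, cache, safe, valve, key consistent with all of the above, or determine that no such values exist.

power = False; heat = True; busy = False; cache = False; safe = True; valve = True; key = False

{heat, key, valve}: 2 true → even ✓
{cache, power}: 0 true → even ✓
{busy, key}: 0 true → even ✓
{heat, safe}: 2 true → even ✓
{heat, power}: 1 true → odd ✓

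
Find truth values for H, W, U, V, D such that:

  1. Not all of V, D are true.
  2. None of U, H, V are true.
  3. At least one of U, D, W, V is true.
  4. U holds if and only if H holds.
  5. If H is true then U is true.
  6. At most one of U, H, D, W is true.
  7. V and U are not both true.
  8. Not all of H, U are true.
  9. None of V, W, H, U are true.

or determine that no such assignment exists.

H = False; W = False; U = False; V = False; D = True

  (1) {V, D}: 1/2 true — not all ✓
  (2) {U, H, V}: 0 true — none ✓
  (3) {U, D, W, V}: 1 true — at least one ✓
  (4) U=F, H=F — same ✓
  (5) H=F ⇒ U: vacuous ✓
  (6) {U, H, D, W}: 1 true — at most one ✓
  (7) V=F, U=F — not both ✓
  (8) {H, U}: 0/2 true — not all ✓
  (9) {V, W, H, U}: 0 true — none ✓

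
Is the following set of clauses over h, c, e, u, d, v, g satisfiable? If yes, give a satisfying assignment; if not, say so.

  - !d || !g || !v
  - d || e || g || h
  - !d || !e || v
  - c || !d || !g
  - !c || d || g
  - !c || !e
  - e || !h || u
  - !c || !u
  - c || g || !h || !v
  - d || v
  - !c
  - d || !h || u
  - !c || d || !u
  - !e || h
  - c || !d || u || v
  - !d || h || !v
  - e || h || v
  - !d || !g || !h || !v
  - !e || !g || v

h: True, c: False, e: True, u: True, d: False, v: True, g: True

Unit clause (!c) forces c = False.
Set h = True.
Set e = True.
Set u = True.
Try d = True:
  (!d || !e || v) forces v = True.
  (!d || !g || !v) forces g = False.
  clause (c || g || !h || !v) is falsified — backtrack.
So d = False.
  then (d || v) forces v = True.
  then (c || g || !h || !v) forces g = True.
All clauses satisfied.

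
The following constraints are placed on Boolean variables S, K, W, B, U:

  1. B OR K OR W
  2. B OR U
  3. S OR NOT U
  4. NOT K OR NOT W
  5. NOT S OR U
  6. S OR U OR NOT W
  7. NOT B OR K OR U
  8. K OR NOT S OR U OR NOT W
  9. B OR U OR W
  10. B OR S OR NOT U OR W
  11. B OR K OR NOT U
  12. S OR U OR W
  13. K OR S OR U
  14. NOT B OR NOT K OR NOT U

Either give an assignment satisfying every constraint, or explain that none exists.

S = True; K = True; W = False; B = False; U = True

Set S = True.
  then (NOT S OR U) forces U = True.
Set K = True.
  then (NOT K OR NOT W) forces W = False.
  then (NOT B OR NOT K OR NOT U) forces B = False.
All clauses satisfied.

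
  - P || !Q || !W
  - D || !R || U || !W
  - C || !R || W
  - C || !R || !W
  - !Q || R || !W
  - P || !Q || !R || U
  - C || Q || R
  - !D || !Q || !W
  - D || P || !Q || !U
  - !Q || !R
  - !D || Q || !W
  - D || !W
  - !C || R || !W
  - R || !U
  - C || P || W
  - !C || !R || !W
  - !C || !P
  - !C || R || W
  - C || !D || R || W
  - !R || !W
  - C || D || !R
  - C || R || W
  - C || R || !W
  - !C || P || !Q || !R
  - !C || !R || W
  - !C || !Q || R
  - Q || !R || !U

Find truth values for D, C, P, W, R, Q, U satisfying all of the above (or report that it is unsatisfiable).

Unsatisfiable

Case W = True:
  (D || !W) forces D = True.
  (!D || !Q || !W) forces Q = False.
  Clause (!D || Q || !W) is falsified — contradiction.
Case W = False:
  If R = True:
    (C || !R || W) forces C = True.
    clause (!C || !R || W) is falsified.
  If R = False:
    (R || !U) forces U = False.
    (!C || R || W) forces C = False.
    clause (C || R || W) is falsified.
  Every sub-case reaches a contradiction.
Both cases fail, so the formula is unsatisfiable.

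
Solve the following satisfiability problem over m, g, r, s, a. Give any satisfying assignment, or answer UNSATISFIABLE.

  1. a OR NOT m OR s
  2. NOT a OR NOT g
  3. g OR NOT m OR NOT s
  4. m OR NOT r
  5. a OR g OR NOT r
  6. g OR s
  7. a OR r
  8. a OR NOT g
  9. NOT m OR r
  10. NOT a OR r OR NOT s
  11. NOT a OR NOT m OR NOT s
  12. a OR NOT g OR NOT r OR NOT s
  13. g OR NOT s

The formula is unsatisfiable.

Case g = True:
  (NOT a OR NOT g) forces a = False.
  Clause (a OR NOT g) is falsified — contradiction.
Case g = False:
  (g OR s) forces s = True.
  Clause (g OR NOT s) is falsified — contradiction.
Both cases fail, so the formula is unsatisfiable.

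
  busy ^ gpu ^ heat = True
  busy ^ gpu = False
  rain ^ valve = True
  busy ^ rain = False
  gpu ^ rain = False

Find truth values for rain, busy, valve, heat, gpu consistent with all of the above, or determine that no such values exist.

rain: True; busy: True; valve: False; heat: True; gpu: True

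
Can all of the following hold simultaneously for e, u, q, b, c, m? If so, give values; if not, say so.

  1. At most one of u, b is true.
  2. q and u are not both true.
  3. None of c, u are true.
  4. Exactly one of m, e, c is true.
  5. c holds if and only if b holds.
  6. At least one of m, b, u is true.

e = False, u = False, q = True, b = False, c = False, m = True

  (1) {u, b}: 0 true — at most one ✓
  (2) q=T, u=F — not both ✓
  (3) {c, u}: 0 true — none ✓
  (4) {m, e, c}: 1 true — exactly one ✓
  (5) c=F, b=F — same ✓
  (6) {m, b, u}: 1 true — at least one ✓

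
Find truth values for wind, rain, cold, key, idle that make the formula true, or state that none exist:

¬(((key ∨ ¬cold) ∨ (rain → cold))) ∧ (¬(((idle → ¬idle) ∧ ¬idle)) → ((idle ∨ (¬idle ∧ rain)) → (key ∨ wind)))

The conjunct ¬(((key ∨ ¬cold) ∨ (rain → cold))) is unsatisfiable on its own:
  rain=F, cold=F, key=F: evaluates to False.
  rain=F, cold=F, key=T: evaluates to False.
  rain=F, cold=T, key=F: evaluates to False.
  rain=F, cold=T, key=T: evaluates to False.
  rain=T, cold=F, key=F: evaluates to False.
  rain=T, cold=F, key=T: evaluates to False.
  rain=T, cold=T, key=F: evaluates to False.
  rain=T, cold=T, key=T: evaluates to False.
So the whole conjunction is unsatisfiable.

Unsatisfiable — no assignment works.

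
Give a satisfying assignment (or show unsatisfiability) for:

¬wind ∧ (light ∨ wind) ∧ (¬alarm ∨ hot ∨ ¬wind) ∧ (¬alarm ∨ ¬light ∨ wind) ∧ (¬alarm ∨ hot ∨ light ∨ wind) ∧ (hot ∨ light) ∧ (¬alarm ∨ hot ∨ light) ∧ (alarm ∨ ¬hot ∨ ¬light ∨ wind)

wind = False; alarm = False; hot = False; light = True

Unit clause (¬wind) forces wind = False.
In (light ∨ wind) only light is left, so light = True.
In (¬alarm ∨ ¬light ∨ wind) only ¬alarm is left, so alarm = False.
In (alarm ∨ ¬hot ∨ ¬light ∨ wind) only ¬hot is left, so hot = False.
Check each clause:
  (¬wind): ¬wind holds.
  (light ∨ wind): light holds.
  (¬alarm ∨ hot ∨ ¬wind): ¬alarm holds.
  (¬alarm ∨ ¬light ∨ wind): ¬alarm holds.
  (¬alarm ∨ hot ∨ light ∨ wind): ¬alarm holds.
  (hot ∨ light): light holds.
  (¬alarm ∨ hot ∨ light): ¬alarm holds.
  (alarm ∨ ¬hot ∨ ¬light ∨ wind): ¬hot holds.
All clauses satisfied.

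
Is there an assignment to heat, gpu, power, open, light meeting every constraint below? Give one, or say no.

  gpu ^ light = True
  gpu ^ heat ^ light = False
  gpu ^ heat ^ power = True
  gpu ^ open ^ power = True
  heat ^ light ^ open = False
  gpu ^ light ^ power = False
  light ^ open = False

No satisfying assignment exists.

Adding constraints 1, 2, 5, 7 mod 2: every variable appears an even number of times on the left, so the left side is 0.
But the right sides sum to 1 (mod 2). 0 ≠ 1 — the system is inconsistent.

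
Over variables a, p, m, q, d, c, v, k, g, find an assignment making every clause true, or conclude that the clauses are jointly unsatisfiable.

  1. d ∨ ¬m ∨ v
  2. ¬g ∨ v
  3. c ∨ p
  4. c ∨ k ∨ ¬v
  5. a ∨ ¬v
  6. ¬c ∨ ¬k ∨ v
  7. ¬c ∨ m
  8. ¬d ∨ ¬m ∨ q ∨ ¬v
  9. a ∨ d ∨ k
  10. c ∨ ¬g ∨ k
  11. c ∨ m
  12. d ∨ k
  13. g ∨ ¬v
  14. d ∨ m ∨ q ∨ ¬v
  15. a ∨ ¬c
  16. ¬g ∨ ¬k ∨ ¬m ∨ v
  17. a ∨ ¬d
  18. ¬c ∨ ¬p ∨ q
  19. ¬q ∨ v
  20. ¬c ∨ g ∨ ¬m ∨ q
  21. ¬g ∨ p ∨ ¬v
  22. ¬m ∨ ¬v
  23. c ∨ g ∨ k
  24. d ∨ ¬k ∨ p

a=T; p=T; m=T; q=F; d=T; c=F; v=F; k=T; g=F

Set a = True.
Set p = True.
Try m = False:
  (¬c ∨ m) forces c = False.
  clause (c ∨ m) is falsified — backtrack.
So m = True.
  then (¬m ∨ ¬v) forces v = False.
  then (d ∨ ¬m ∨ v) forces d = True.
  then (¬g ∨ v) forces g = False.
  then (¬q ∨ v) forces q = False.
  then (¬c ∨ g ∨ ¬m ∨ q) forces c = False.
  then (c ∨ g ∨ k) forces k = True.
All clauses satisfied.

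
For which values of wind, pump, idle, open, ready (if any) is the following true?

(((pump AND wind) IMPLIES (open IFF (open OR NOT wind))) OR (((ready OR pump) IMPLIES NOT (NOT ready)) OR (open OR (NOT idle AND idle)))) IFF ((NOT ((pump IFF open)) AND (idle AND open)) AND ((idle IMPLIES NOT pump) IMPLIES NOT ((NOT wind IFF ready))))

wind=T; pump=F; idle=T; open=T; ready=T

  (((pump AND wind) IMPLIES (open IFF (open OR NOT wind))) OR (((ready OR pump) IMPLIES NOT (NOT ready)) OR (open OR (NOT idle AND idle)))) IFF ((NOT ((pump IFF open)) AND (idle AND open)) AND ((idle IMPLIES NOT pump) IMPLIES NOT ((NOT wind IFF ready)))) = True
    ((pump AND wind) IMPLIES (open IFF (open OR NOT wind))) OR (((ready OR pump) IMPLIES NOT (NOT ready)) OR (open OR (NOT idle AND idle))) = True
      (pump AND wind) IMPLIES (open IFF (open OR NOT wind)) = True
        pump AND wind = False
        open IFF (open OR NOT wind) = True
          open OR NOT wind = True
            NOT wind = False
      ((ready OR pump) IMPLIES NOT (NOT ready)) OR (open OR (NOT idle AND idle)) = True
        (ready OR pump) IMPLIES NOT (NOT ready) = True
          ready OR pump = True
          NOT (NOT ready) = True
            NOT ready = False
        open OR (NOT idle AND idle) = True
          NOT idle AND idle = False
            NOT idle = False
    (NOT ((pump IFF open)) AND (idle AND open)) AND ((idle IMPLIES NOT pump) IMPLIES NOT ((NOT wind IFF ready))) = True
      NOT ((pump IFF open)) AND (idle AND open) = True
        NOT ((pump IFF open)) = True
          pump IFF open = False
        idle AND open = True
      (idle IMPLIES NOT pump) IMPLIES NOT ((NOT wind IFF ready)) = True
        idle IMPLIES NOT pump = True
          NOT pump = True
        NOT ((NOT wind IFF ready)) = True
          NOT wind IFF ready = False
            NOT wind = False
The formula evaluates to True.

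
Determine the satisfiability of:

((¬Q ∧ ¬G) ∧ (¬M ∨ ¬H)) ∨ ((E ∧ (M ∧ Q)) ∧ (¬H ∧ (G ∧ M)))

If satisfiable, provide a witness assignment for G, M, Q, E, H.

G = False, M = False, Q = False, E = False, H = False

  ((¬Q ∧ ¬G) ∧ (¬M ∨ ¬H)) ∨ ((E ∧ (M ∧ Q)) ∧ (¬H ∧ (G ∧ M))) = True
    (¬Q ∧ ¬G) ∧ (¬M ∨ ¬H) = True
      ¬Q ∧ ¬G = True
        ¬Q = True
        ¬G = True
      ¬M ∨ ¬H = True
        ¬M = True
        ¬H = True
    (E ∧ (M ∧ Q)) ∧ (¬H ∧ (G ∧ M)) = False
      E ∧ (M ∧ Q) = False
        M ∧ Q = False
      ¬H ∧ (G ∧ M) = False
        ¬H = True
        G ∧ M = False
The formula evaluates to True.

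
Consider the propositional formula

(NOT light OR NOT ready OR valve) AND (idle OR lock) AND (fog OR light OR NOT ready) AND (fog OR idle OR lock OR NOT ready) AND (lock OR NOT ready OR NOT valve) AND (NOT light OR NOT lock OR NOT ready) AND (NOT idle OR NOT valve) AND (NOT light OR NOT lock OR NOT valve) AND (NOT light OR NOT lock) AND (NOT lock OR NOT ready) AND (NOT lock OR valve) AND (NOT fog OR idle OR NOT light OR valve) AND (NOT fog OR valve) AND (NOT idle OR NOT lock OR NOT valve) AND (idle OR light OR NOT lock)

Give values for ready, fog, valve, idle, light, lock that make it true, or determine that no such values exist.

ready = False, fog = False, valve = False, idle = True, light = False, lock = False

Set ready = False.
Try fog = True:
  (NOT fog OR valve) forces valve = True.
  (NOT idle OR NOT valve) forces idle = False.
  (idle OR lock) forces lock = True.
  (NOT light OR NOT lock OR NOT valve) forces light = False.
  clause (idle OR light OR NOT lock) is falsified — backtrack.
So fog = False.
Set valve = False.
  then (NOT lock OR valve) forces lock = False.
  then (idle OR lock) forces idle = True.
Set light = False.
All clauses satisfied.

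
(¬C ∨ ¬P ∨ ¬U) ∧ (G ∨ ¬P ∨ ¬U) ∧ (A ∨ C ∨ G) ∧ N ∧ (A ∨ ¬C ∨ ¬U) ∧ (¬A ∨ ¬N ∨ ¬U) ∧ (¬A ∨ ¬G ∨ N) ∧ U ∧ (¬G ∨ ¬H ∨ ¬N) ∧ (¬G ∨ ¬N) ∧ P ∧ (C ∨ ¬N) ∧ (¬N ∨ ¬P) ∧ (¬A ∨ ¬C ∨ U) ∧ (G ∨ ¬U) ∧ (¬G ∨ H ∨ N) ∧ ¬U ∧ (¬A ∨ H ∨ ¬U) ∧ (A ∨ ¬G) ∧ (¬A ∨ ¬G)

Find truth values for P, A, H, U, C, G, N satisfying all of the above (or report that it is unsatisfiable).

Case U = True:
  Clause (¬U) is falsified — contradiction.
Case U = False:
  Clause (U) is falsified — contradiction.
Both cases fail, so the formula is unsatisfiable.

UNSATISFIABLE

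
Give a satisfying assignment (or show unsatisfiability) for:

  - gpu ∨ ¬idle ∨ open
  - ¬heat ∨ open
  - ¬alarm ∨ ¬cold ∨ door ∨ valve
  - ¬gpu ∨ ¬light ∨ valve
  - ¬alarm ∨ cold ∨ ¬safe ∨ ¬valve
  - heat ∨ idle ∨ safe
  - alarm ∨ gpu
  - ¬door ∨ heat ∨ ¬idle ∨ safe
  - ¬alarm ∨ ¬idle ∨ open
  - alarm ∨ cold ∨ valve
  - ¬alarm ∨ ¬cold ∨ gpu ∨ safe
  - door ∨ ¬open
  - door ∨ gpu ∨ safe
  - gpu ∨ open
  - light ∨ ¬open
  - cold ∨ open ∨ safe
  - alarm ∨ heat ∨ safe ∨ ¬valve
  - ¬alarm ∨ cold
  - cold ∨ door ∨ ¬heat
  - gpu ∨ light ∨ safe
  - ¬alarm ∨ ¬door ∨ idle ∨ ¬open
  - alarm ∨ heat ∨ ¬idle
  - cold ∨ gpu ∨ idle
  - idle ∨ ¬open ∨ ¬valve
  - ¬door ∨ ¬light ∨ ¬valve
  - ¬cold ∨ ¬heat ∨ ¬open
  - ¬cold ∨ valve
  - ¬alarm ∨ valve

Set heat = False.
Set open = False.
  then (gpu ∨ open) forces gpu = True.
Set light = False.
Set door = True.
Try idle = True:
  (¬door ∨ heat ∨ ¬idle ∨ safe) forces safe = True.
  (¬alarm ∨ ¬idle ∨ open) forces alarm = False.
  clause (alarm ∨ heat ∨ ¬idle) is falsified — backtrack.
So idle = False.
  then (heat ∨ idle ∨ safe) forces safe = True.
Set cold = False.
  then (¬alarm ∨ cold) forces alarm = False.
  then (alarm ∨ cold ∨ valve) forces valve = True.
All clauses satisfied.

heat: False; open: False; gpu: True; light: False; door: True; idle: False; cold: False; safe: True; alarm: False; valve: True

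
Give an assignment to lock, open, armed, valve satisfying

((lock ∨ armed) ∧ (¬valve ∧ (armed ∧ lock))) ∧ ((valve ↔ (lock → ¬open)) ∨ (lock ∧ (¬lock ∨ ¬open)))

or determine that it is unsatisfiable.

lock: True; open: False; armed: True; valve: False

  (lock ∨ armed) ∧ (¬valve ∧ (armed ∧ lock)) = True
    lock ∨ armed = True
    ¬valve ∧ (armed ∧ lock) = True
      ¬valve = True
      armed ∧ lock = True
  (valve ↔ (lock → ¬open)) ∨ (lock ∧ (¬lock ∨ ¬open)) = True
    valve ↔ (lock → ¬open) = False
      lock → ¬open = True
        ¬open = True
    lock ∧ (¬lock ∨ ¬open) = True
      ¬lock ∨ ¬open = True
        ¬lock = False
        ¬open = True
Both conjuncts True, so the formula holds.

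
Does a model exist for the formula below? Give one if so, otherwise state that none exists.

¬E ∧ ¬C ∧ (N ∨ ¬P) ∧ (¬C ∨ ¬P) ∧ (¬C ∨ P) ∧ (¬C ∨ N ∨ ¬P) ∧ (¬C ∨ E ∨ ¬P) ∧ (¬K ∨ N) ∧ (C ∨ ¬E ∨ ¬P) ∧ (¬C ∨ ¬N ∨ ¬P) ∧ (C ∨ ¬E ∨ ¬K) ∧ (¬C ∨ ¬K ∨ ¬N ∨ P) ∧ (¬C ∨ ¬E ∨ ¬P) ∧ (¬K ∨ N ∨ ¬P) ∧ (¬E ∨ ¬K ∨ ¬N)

C: False, N: False, P: False, K: False, E: False

Unit clause (¬E) forces E = False.
Unit clause (¬C) forces C = False.
Set N = False.
  then (N ∨ ¬P) forces P = False.
  then (¬K ∨ N) forces K = False.
All clauses satisfied.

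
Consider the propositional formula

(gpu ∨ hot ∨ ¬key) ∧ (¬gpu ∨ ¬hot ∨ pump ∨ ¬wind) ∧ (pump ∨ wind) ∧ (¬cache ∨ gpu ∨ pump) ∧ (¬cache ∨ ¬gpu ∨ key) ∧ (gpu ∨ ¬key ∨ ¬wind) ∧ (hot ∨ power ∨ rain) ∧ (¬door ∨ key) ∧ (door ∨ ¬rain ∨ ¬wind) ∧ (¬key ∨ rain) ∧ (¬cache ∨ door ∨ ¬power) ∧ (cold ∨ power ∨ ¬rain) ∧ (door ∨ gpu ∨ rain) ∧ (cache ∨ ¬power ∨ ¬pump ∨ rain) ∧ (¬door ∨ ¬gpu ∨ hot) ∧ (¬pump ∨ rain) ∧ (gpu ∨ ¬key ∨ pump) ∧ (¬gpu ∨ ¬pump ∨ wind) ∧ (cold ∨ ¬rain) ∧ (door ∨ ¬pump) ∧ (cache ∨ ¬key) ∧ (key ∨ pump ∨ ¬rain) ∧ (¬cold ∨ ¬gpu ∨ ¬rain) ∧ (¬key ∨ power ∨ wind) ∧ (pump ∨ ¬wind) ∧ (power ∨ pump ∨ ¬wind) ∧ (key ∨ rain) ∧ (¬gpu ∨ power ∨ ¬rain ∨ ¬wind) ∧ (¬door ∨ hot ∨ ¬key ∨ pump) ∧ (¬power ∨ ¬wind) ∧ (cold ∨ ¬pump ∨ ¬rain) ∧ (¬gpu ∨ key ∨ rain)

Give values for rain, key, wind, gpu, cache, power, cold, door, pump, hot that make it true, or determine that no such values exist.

rain: True; key: True; wind: False; gpu: False; cache: True; power: True; cold: True; door: True; pump: True; hot: True

Try rain = False:
  (¬key ∨ rain) forces key = False.
  clause (key ∨ rain) is falsified — backtrack.
So rain = True.
  then (cold ∨ ¬rain) forces cold = True.
  then (¬cold ∨ ¬gpu ∨ ¬rain) forces gpu = False.
Set key = True.
  then (gpu ∨ hot ∨ ¬key) forces hot = True.
  then (gpu ∨ ¬key ∨ ¬wind) forces wind = False.
  then (gpu ∨ ¬key ∨ pump) forces pump = True.
  then (door ∨ ¬pump) forces door = True.
  then (cache ∨ ¬key) forces cache = True.
  then (¬key ∨ power ∨ wind) forces power = True.
All clauses satisfied.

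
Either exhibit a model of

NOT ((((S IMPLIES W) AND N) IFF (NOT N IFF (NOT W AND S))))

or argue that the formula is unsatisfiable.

W = False, N = False, S = True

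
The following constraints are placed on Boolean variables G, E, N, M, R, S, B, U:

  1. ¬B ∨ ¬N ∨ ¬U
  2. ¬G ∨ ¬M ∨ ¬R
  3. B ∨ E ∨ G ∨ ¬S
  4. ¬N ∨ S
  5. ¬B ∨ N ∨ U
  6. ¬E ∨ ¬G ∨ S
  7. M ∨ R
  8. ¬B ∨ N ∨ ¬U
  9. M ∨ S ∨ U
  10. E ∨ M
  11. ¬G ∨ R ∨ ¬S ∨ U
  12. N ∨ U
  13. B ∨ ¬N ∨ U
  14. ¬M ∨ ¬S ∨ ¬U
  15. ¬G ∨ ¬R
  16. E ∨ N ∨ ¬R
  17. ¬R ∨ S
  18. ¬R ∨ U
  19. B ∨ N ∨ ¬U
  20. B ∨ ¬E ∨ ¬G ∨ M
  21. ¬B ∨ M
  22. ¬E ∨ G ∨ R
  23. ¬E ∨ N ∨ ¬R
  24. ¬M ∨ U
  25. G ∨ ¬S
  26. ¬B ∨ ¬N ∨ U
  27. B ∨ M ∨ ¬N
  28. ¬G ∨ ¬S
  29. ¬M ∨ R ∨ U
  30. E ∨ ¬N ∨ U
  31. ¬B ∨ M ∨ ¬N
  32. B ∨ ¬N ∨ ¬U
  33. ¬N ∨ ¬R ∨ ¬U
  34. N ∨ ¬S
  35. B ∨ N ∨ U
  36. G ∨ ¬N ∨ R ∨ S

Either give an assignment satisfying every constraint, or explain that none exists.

UNSATISFIABLE

Case N = True:
  (¬N ∨ S) forces S = True.
  (G ∨ ¬S) forces G = True.
  Clause (¬G ∨ ¬S) is falsified — contradiction.
Case N = False:
  (N ∨ U) forces U = True.
  (¬B ∨ N ∨ ¬U) forces B = False.
  Clause (B ∨ N ∨ ¬U) is falsified — contradiction.
Both cases fail, so the formula is unsatisfiable.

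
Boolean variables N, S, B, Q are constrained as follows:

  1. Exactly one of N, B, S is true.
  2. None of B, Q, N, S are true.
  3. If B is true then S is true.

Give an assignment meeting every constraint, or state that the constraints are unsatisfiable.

The formula is unsatisfiable.

Case N = True:
  Constraint (2) is violated (N=T) — contradiction.
Case N = False:
  (2) forces B = False.
  (1) with N=F, B=F forces S = True.
  Constraint (2) is violated (S=T) — contradiction.
Both cases fail — unsatisfiable.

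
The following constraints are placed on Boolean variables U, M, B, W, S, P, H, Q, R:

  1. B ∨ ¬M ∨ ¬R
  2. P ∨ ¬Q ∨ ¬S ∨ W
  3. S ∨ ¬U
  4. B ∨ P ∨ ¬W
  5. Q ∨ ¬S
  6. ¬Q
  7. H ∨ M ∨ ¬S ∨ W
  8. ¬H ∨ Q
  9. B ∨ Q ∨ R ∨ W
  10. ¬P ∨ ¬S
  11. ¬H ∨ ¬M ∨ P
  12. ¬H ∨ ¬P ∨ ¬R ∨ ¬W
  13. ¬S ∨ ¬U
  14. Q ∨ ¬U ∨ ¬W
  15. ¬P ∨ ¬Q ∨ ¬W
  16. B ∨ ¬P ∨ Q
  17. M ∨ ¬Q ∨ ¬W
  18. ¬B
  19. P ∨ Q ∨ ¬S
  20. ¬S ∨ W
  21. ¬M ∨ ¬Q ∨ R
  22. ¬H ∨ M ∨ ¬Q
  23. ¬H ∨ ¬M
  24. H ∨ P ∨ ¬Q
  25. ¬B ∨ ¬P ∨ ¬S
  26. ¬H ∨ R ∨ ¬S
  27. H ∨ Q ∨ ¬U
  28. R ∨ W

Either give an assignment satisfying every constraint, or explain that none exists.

Unit clause (¬Q) forces Q = False.
In (¬H ∨ Q) only ¬H is left, so H = False.
Unit clause (¬B) forces B = False.
In (H ∨ Q ∨ ¬U) only ¬U is left, so U = False.
In (Q ∨ ¬S) only ¬S is left, so S = False.
In (B ∨ ¬P ∨ Q) only ¬P is left, so P = False.
In (B ∨ P ∨ ¬W) only ¬W is left, so W = False.
In (B ∨ Q ∨ R ∨ W) only R is left, so R = True.
In (B ∨ ¬M ∨ ¬R) only ¬M is left, so M = False.
All clauses satisfied.

U=F, M=F, B=F, W=F, S=F, P=F, H=F, Q=F, R=T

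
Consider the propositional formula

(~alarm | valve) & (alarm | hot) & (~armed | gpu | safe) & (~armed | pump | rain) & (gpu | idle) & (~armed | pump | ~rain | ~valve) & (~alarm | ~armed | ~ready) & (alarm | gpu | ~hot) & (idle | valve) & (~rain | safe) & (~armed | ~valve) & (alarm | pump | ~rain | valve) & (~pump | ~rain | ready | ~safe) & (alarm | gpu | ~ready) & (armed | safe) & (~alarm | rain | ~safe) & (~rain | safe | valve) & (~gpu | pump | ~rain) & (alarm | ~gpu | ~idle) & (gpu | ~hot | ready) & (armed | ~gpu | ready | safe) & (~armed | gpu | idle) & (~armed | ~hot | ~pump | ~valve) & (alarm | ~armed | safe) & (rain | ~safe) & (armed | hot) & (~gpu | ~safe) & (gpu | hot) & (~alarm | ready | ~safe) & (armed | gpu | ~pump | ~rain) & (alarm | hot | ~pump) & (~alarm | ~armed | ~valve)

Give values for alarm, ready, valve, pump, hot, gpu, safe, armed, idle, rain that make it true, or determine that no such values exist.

Set alarm = True.
  then (~alarm | valve) forces valve = True.
  then (~armed | ~valve) forces armed = False.
  then (armed | safe) forces safe = True.
  then (~alarm | rain | ~safe) forces rain = True.
  then (armed | hot) forces hot = True.
  then (~gpu | ~safe) forces gpu = False.
  then (~alarm | ready | ~safe) forces ready = True.
  then (armed | gpu | ~pump | ~rain) forces pump = False.
  then (gpu | idle) forces idle = True.
All clauses satisfied.

alarm = True, ready = True, valve = True, pump = False, hot = True, gpu = False, safe = True, armed = False, idle = True, rain = True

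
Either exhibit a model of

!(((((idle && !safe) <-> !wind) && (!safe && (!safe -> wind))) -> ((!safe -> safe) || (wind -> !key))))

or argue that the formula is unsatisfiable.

key = True, wind = True, safe = False, idle = False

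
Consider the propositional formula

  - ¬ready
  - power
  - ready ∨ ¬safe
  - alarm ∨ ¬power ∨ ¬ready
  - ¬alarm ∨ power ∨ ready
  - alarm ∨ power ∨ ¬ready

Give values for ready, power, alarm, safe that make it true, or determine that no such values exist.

ready = False, power = True, alarm = True, safe = False

Unit clause (¬ready) forces ready = False.
Unit clause (power) forces power = True.
In (ready ∨ ¬safe) only ¬safe is left, so safe = False.
Set alarm = True.
Check each clause:
  (¬ready): ¬ready holds.
  (power): power holds.
  (ready ∨ ¬safe): ¬safe holds.
  (alarm ∨ ¬power ∨ ¬ready): alarm holds.
  (¬alarm ∨ power ∨ ready): power holds.
  (alarm ∨ power ∨ ¬ready): alarm holds.
All clauses satisfied.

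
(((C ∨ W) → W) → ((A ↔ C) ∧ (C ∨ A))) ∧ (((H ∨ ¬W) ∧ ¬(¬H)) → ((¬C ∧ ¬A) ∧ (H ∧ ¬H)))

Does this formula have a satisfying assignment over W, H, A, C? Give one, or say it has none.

W = True, H = False, A = True, C = True

  ((C ∨ W) → W) → ((A ↔ C) ∧ (C ∨ A)) = True
    (C ∨ W) → W = True
      C ∨ W = True
    (A ↔ C) ∧ (C ∨ A) = True
      A ↔ C = True
      C ∨ A = True
  ((H ∨ ¬W) ∧ ¬(¬H)) → ((¬C ∧ ¬A) ∧ (H ∧ ¬H)) = True
    (H ∨ ¬W) ∧ ¬(¬H) = False
      H ∨ ¬W = False
        ¬W = False
      ¬(¬H) = False
        ¬H = True
    (¬C ∧ ¬A) ∧ (H ∧ ¬H) = False
      ¬C ∧ ¬A = False
        ¬C = False
        ¬A = False
      H ∧ ¬H = False
        ¬H = True
Both conjuncts True, so the formula holds.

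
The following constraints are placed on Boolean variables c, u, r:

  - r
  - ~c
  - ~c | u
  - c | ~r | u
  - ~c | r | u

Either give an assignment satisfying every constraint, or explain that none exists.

c=F; u=T; r=T

Unit clause (r) forces r = True.
Unit clause (~c) forces c = False.
In (c | ~r | u) only u is left, so u = True.
Check each clause:
  (r): r holds.
  (~c): ~c holds.
  (~c | u): ~c holds.
  (c | ~r | u): u holds.
  (~c | r | u): ~c holds.
All clauses satisfied.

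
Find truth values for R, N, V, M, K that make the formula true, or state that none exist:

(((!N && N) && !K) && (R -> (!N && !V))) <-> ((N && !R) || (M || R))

R = False, N = False, V = False, M = False, K = True

  (((!N && N) && !K) && (R -> (!N && !V))) <-> ((N && !R) || (M || R)) = True
    ((!N && N) && !K) && (R -> (!N && !V)) = False
      (!N && N) && !K = False
        !N && N = False
          !N = True
        !K = False
      R -> (!N && !V) = True
        !N && !V = True
          !N = True
          !V = True
    (N && !R) || (M || R) = False
      N && !R = False
        !R = True
      M || R = False
The formula evaluates to True.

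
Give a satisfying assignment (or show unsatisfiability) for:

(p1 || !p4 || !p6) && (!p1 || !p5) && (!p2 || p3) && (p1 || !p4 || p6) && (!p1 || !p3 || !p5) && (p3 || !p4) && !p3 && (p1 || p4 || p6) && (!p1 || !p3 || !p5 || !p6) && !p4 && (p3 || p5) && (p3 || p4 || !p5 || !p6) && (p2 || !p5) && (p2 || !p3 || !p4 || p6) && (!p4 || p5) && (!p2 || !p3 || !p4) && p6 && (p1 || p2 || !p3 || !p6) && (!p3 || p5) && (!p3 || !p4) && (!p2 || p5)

Case p3 = True:
  Clause (!p3) is falsified — contradiction.
Case p3 = False:
  (!p2 || p3) forces p2 = False.
  (p3 || !p4) forces p4 = False.
  (p3 || p5) forces p5 = True.
  Clause (p2 || !p5) is falsified — contradiction.
Both cases fail, so the formula is unsatisfiable.

Unsatisfiable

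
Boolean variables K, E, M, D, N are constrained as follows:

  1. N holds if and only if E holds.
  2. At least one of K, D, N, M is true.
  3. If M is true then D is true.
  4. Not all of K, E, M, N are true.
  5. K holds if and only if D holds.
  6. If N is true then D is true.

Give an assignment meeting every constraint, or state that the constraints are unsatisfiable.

K=T, E=F, M=F, D=T, N=F

  (1) N=F, E=F — same ✓
  (2) {K, D, N, M}: 2 true — at least one ✓
  (3) M=F ⇒ D: vacuous ✓
  (4) {K, E, M, N}: 1/4 true — not all ✓
  (5) K=T, D=T — same ✓
  (6) N=F ⇒ D: vacuous ✓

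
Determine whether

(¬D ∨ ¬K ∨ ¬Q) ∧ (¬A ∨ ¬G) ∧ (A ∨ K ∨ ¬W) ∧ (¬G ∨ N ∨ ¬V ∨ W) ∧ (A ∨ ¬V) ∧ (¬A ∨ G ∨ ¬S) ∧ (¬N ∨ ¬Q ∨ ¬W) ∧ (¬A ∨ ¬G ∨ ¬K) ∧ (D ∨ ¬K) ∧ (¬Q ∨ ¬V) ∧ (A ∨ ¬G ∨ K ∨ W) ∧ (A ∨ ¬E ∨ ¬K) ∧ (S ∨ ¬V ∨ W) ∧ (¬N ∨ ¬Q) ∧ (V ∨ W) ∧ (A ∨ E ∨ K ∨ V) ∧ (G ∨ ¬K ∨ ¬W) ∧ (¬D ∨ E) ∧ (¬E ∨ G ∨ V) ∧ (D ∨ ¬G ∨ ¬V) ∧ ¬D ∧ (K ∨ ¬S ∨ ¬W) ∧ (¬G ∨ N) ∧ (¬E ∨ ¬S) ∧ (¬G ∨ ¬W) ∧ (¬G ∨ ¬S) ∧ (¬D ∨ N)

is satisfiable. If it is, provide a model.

Unit clause (¬D) forces D = False.
In (D ∨ ¬K) only ¬K is left, so K = False.
Set Q = False.
Set N = True.
Set A = True.
  then (¬A ∨ ¬G) forces G = False.
  then (¬A ∨ G ∨ ¬S) forces S = False.
Set E = True.
  then (¬E ∨ G ∨ V) forces V = True.
  then (S ∨ ¬V ∨ W) forces W = True.
All clauses satisfied.

Q = False; D = False; N = True; A = True; E = True; V = True; S = False; G = False; K = False; W = True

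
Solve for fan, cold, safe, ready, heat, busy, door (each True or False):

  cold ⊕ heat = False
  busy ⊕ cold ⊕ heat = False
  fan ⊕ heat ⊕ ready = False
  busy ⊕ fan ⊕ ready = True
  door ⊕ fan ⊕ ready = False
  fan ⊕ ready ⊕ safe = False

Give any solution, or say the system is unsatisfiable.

fan=F, cold=T, safe=T, ready=T, heat=T, busy=F, door=T

cold ⊕ heat = T ⊕ T = False ✓
busy ⊕ cold ⊕ heat = F ⊕ T ⊕ T = False ✓
fan ⊕ heat ⊕ ready = F ⊕ T ⊕ T = False ✓
busy ⊕ fan ⊕ ready = F ⊕ F ⊕ T = True ✓
door ⊕ fan ⊕ ready = T ⊕ F ⊕ T = False ✓
fan ⊕ ready ⊕ safe = F ⊕ T ⊕ T = False ✓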